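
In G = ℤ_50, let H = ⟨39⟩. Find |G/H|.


|⟨39⟩| = n / gcd(39, 50) = 50 / 1 = 50
H is normal (ℤ_50 is abelian).
|G/H| = |G| / |H| = 50 / 50 = 1

|G/H| = 1


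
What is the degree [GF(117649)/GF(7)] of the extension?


GF(117649) = GF(7^6), so the extension degree is 6

[GF(117649)/GF(7)] = 6


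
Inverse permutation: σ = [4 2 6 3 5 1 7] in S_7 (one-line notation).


To find σ⁻¹, swap domain and range:
σ(1) = 4 → σ⁻¹(4) = 1
σ(2) = 2 → σ⁻¹(2) = 2
σ(3) = 6 → σ⁻¹(6) = 3
σ(4) = 3 → σ⁻¹(3) = 4
σ(5) = 5 → σ⁻¹(5) = 5
σ(6) = 1 → σ⁻¹(1) = 6
σ(7) = 7 → σ⁻¹(7) = 7

σ⁻¹ = [6 2 4 1 5 3 7]


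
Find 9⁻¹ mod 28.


Use the extended Euclidean algorithm to write 1 = 9·s + 28·t; then s mod 28 is the inverse.
Euclidean algorithm:
  9 = 0·28 + 9
  28 = 3·9 + 1
  9 = 9·1 + 0
gcd(9,28) = 1
Back-substitution gives: 9·(-3) + 28·(1) = 1
So 9⁻¹ ≡ -3 ≡ 25 (mod 28)
Check: 9 × 25 = 225 ≡ 1 (mod 28) ✓

9⁻¹ ≡ 25 (mod 28)


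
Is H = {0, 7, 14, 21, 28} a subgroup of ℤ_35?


Subgroup test for H = {0, 7, 14, 21, 28} in (ℤ_35, +):
(1) 0 ∈ H? Yes
(2) Closure: for all a,b ∈ H, (a+b) mod 35 ∈ H? Yes
(3) Inverses: for all a ∈ H, -a mod 35 ∈ H? Yes

Yes, H is a subgroup of ℤ_35


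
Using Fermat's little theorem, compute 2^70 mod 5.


Fermat's little theorem: if p is prime and gcd(a,p)=1, then a^(p-1) ≡ 1 (mod p)
p = 5 is prime, gcd(2,5) = 1
Reduce exponent: 70 mod 4 = 2
So 2^70 ≡ 2^2 (mod 5)
2^2 mod 5 = 4

2^70 ≡ 4 (mod 5)


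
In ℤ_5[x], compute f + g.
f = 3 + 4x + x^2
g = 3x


Add coefficients mod 5:
x^0: 3 + 0 = 3 (mod 5)
x^1: 4 + 3 = 2 (mod 5)
x^2: 1 + 0 = 1 (mod 5)
Result: 3 + 2x + x^2

f + g = 3 + 2x + x^2


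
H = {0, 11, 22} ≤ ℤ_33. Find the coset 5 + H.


5 + H = {5 + h (mod 33) : h ∈ H}
5+0=5, 5+11=16, 5+22=27

5 + H = {5, 16, 27}


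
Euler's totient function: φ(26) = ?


φ(n) = count of k ∈ {1,...,n} with gcd(k,n)=1
Coprimes to 26: {1, 3, 5, 7, 9, 11, 15, 17, 19, 21, 23, 25}
Count: 12

φ(26) = 12


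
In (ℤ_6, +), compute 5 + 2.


Operation: addition mod 6
5 + 2 = (a + b) mod 6 with a = 5, b = 2

5 + 2 = 1


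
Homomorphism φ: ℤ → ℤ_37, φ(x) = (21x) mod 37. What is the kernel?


Kernel = preimage of identity
ker(φ) = {x ∈ ℤ : 21x ≡ 0 (mod 37)}. gcd(21,37) = 1, so 21x ≡ 0 (mod 37) ⟺ x ≡ 0 (mod 37/1 = 37). Hence ker(φ) = 37ℤ

ker(φ) = 37ℤ


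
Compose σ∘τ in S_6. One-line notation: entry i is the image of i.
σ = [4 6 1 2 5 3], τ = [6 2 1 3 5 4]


σ∘τ: apply τ first, then σ
1 →τ 6 →σ 3
2 →τ 2 →σ 6
3 →τ 1 →σ 4
4 →τ 3 →σ 1
5 →τ 5 →σ 5
6 →τ 4 →σ 2

σ∘τ = [3 6 4 1 5 2]


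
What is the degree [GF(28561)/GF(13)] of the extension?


GF(28561) = GF(13^4), so the extension degree is 4

[GF(28561)/GF(13)] = 4


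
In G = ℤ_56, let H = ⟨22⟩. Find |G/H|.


|⟨22⟩| = n / gcd(22, 56) = 56 / 2 = 28
H is normal (ℤ_56 is abelian).
|G/H| = |G| / |H| = 56 / 28 = 2

|G/H| = 2


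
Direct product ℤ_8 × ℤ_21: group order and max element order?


|ℤ_8 × ℤ_21| = 8 × 21 = 168
Max element order = lcm(8,21) = 168
Cyclic? Yes (gcd=1)

|ℤ_8×ℤ_21| = 168, max element order = 168


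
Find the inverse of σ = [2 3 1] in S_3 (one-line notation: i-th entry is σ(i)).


To find σ⁻¹, swap domain and range:
σ(1) = 2 → σ⁻¹(2) = 1
σ(2) = 3 → σ⁻¹(3) = 2
σ(3) = 1 → σ⁻¹(1) = 3

σ⁻¹ = [3 1 2]


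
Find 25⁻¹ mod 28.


Use the extended Euclidean algorithm to write 1 = 25·s + 28·t; then s mod 28 is the inverse.
Euclidean algorithm:
  25 = 0·28 + 25
  28 = 1·25 + 3
  25 = 8·3 + 1
  3 = 3·1 + 0
gcd(25,28) = 1
Back-substitution gives: 25·(9) + 28·(-8) = 1
So 25⁻¹ ≡ 9 ≡ 9 (mod 28)
Check: 25 × 9 = 225 ≡ 1 (mod 28) ✓

25⁻¹ ≡ 9 (mod 28)


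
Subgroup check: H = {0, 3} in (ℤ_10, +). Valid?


Subgroup test for H = {0, 3} in (ℤ_10, +):
(1) 0 ∈ H? Yes
(2) Closure: for all a,b ∈ H, (a+b) mod 10 ∈ H? No  [counterexample: 3 + 3 = 6 ∉ H]
(3) Inverses: for all a ∈ H, -a mod 10 ∈ H? No

No, H is not a subgroup of ℤ_10


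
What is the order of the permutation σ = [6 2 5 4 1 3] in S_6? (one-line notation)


Cycle decomposition: (1 6 3 5)
Cycle lengths: 4
Order = lcm(4) = 4

ord(σ) = 4


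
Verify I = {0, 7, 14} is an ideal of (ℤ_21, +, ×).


Check ideal conditions for I = {0, 7, 14} in ℤ_21:
(1) I is an additive subgroup? Yes
(2) For r ∈ ℤ_21 and a ∈ I: r·a ∈ I? Yes

Yes, I is an ideal of ℤ_21


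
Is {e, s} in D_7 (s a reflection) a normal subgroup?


H = {e, s} in D_7 (s a reflection)
r·s·r⁻¹ = sr⁻² ≠ s for n ≥ 3, so {e, s} is not closed under conjugation

No, not a normal subgroup


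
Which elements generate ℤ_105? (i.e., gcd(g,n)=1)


g generates ℤ_n iff gcd(g,n) = 1
Prime factors of 105: 3, 5, 7
Generators are g ∈ {1,...,104} not divisible by any of these primes.
Generators: {1, 2, 4, 8, 11, 13, 16, 17, 19, 22, 23, 26, 29, 31, 32, 34, 37, 38, 41, 43, 44, 46, 47, 52, 53, 58, 59, 61, 62, 64, 67, 68, 71, 73, 74, 76, 79, 82, 83, 86, 88, 89, 92, 94, 97, 101, 103, 104}
Number of generators = φ(105) = 48

Generators of ℤ_105 = {1, 2, 4, 8, 11, 13, 16, 17, 19, 22, 23, 26, 29, 31, 32, 34, 37, 38, 41, 43, 44, 46, 47, 52, 53, 58, 59, 61, 62, 64, 67, 68, 71, 73, 74, 76, 79, 82, 83, 86, 88, 89, 92, 94, 97, 101, 103, 104}


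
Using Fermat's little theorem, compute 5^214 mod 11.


Fermat's little theorem: if p is prime and gcd(a,p)=1, then a^(p-1) ≡ 1 (mod p)
p = 11 is prime, gcd(5,11) = 1
Reduce exponent: 214 mod 10 = 4
So 5^214 ≡ 5^4 (mod 11)
5^4 mod 11 = 9

5^214 ≡ 9 (mod 11)


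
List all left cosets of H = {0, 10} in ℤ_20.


H = {0, 10}, |H| = 2
Number of cosets = |G|/|H| = 20/2 = 10
0 + H = {0, 10}
1 + H = {1, 11}
2 + H = {2, 12}
3 + H = {3, 13}
4 + H = {4, 14}
5 + H = {5, 15}
6 + H = {6, 16}
7 + H = {7, 17}
8 + H = {8, 18}
9 + H = {9, 19}

Cosets: 0+H={0,10}; 1+H={1,11}; 2+H={2,12}; 3+H={3,13}; 4+H={4,14}; 5+H={5,15}; 6+H={6,16}; 7+H={7,17}; 8+H={8,18}; 9+H={9,19}


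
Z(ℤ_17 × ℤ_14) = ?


Z(G) = {g ∈ G | gx = xg for all x ∈ G}
Direct product of abelian groups is abelian, so Z(G) = G

Z(ℤ_17 × ℤ_14) = ℤ_17 × ℤ_14


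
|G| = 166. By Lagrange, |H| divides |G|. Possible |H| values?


Lagrange's theorem: |H| divides |G|
|G| = 166
Divisors of 166: 1, 2, 83, 166

Possible subgroup orders: {1, 2, 83, 166}


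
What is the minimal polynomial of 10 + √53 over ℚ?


Let α = 10 + √53. Then α - 10 = √53, so (α - 10)² = 53, giving α² - 20α + 47 = 0. Degree 2 and α ∉ ℚ, so this is the minimal polynomial.

Minimal polynomial: x² - 20x + 47


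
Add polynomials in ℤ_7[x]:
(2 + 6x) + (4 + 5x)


Add coefficients mod 7:
x^0: 2 + 4 = 6 (mod 7)
x^1: 6 + 5 = 4 (mod 7)
Result: 6 + 4x

f + g = 6 + 4x


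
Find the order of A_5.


|A_n| = n!/2 (even permutations)
|A_5| = 5!/2 = 120/2 = 60

|A_5| = 60


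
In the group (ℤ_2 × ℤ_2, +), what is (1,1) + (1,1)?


Operation: componentwise addition mod (2, 2)
(1,1) + (1,1) = ((a₁+b₁) mod 2, (a₂+b₂) mod 2) with a = (1,1), b = (1,1)

(1,1) + (1,1) = (0,0)


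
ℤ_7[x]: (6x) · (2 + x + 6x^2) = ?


Expand and collect like terms; reduce coefficients mod 7:
x^0: 0·2 = 0 ≡ 0 (mod 7)
x^1: 0·1 + 6·2 = 12 ≡ 5 (mod 7)
x^2: 0·6 + 6·1 = 6 ≡ 6 (mod 7)
x^3: 6·6 = 36 ≡ 1 (mod 7)
Result: 5x + 6x^2 + x^3

f · g = 5x + 6x^2 + x^3


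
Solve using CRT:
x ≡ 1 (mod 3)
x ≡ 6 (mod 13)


m₁ = 3, m₂ = 13, gcd = 1, so CRT applies. M = m₁·m₂ = 39
Let M₁ = M/m₁ = 13, M₂ = M/m₂ = 3
Find y₁ ≡ M₁⁻¹ (mod m₁): 13⁻¹ ≡ 1 (mod 3)
Find y₂ ≡ M₂⁻¹ (mod m₂): 3⁻¹ ≡ 9 (mod 13)
x = a₁·M₁·y₁ + a₂·M₂·y₂ = 1·13·1 + 6·3·9 = 175
Reduce mod 39: x ≡ 19
Check: 19 mod 3 = 1 ✓, 19 mod 13 = 6 ✓

x ≡ 19 (mod 39)


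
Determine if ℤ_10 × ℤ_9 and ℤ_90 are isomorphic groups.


Comparing ℤ_10 × ℤ_9 and ℤ_90:
gcd(10,9) = 1, so ℤ_10 × ℤ_9 ≅ ℤ_90 (CRT)

Yes, ℤ_10 × ℤ_9 ≅ ℤ_90


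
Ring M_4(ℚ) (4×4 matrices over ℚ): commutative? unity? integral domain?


Matrix multiplication is non-commutative for n ≥ 2; the identity matrix I is the unity; singular matrices give zero divisors, so not an integral domain
Commutative: No
Integral domain: No
Has unity: Yes

M_4(ℚ) (4×4 matrices over ℚ): Commutative=No, Unity=Yes


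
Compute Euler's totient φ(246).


Factor n: 246 = 2 × 3 × 41
φ(n) = n · ∏(1 - 1/p) over distinct primes p | n
φ(246) = 246 · (1 - 1/2) · (1 - 1/3) · (1 - 1/41) = 80

φ(246) = 80


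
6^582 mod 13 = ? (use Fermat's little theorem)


Fermat's little theorem: if p is prime and gcd(a,p)=1, then a^(p-1) ≡ 1 (mod p)
p = 13 is prime, gcd(6,13) = 1
Reduce exponent: 582 mod 12 = 6
So 6^582 ≡ 6^6 (mod 13)
6^6 mod 13 = 12

6^582 ≡ 12 (mod 13)


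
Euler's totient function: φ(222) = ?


Factor n: 222 = 2 × 3 × 37
φ(n) = n · ∏(1 - 1/p) over distinct primes p | n
φ(222) = 222 · (1 - 1/2) · (1 - 1/3) · (1 - 1/37) = 72

φ(222) = 72


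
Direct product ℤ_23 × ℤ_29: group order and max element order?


|ℤ_23 × ℤ_29| = 23 × 29 = 667
Max element order = lcm(23,29) = 667
Cyclic? Yes (gcd=1)

|ℤ_23×ℤ_29| = 667, max element order = 667


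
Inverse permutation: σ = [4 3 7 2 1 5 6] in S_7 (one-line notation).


To find σ⁻¹, swap domain and range:
σ(1) = 4 → σ⁻¹(4) = 1
σ(2) = 3 → σ⁻¹(3) = 2
σ(3) = 7 → σ⁻¹(7) = 3
σ(4) = 2 → σ⁻¹(2) = 4
σ(5) = 1 → σ⁻¹(1) = 5
σ(6) = 5 → σ⁻¹(5) = 6
σ(7) = 6 → σ⁻¹(6) = 7

σ⁻¹ = [5 4 2 1 6 7 3]


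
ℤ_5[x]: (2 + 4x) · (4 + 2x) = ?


Expand and collect like terms; reduce coefficients mod 5:
x^0: 2·4 = 8 ≡ 3 (mod 5)
x^1: 2·2 + 4·4 = 20 ≡ 0 (mod 5)
x^2: 4·2 = 8 ≡ 3 (mod 5)
Result: 3 + 3x^2

f · g = 3 + 3x^2


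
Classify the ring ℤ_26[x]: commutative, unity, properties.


ℤ_26 has zero divisors (2·13 ≡ 0), and these lift to constant zero divisors in ℤ_26[x]; so not an integral domain
Commutative: Yes
Integral domain: No
Has unity: Yes

ℤ_26[x]: Commutative=Yes, Unity=Yes


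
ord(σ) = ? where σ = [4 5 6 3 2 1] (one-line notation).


Cycle decomposition: (1 4 3 6) (2 5)
Cycle lengths: 4, 2
Order = lcm(4, 2) = 4

ord(σ) = 4


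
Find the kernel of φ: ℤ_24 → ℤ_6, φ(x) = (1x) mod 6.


Kernel = preimage of identity
ker(φ) = {x ∈ ℤ_24 : 1x ≡ 0 (mod 6)}. Since 6 | 24, φ is well-defined. The kernel is the cyclic subgroup ⟨6⟩ of ℤ_24 (order 4), i.e. {0, 6, 12, 18}

ker(φ) = {0, 6, 12, 18}


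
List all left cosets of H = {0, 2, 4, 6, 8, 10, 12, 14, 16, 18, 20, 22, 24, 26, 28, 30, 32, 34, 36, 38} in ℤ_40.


H = {0, 2, 4, 6, 8, 10, 12, 14, 16, 18, 20, 22, 24, 26, 28, 30, 32, 34, 36, 38}, |H| = 20
Number of cosets = |G|/|H| = 40/20 = 2
0 + H = {0, 2, 4, 6, 8, 10, 12, 14, 16, 18, 20, 22, 24, 26, 28, 30, 32, 34, 36, 38}
1 + H = {1, 3, 5, 7, 9, 11, 13, 15, 17, 19, 21, 23, 25, 27, 29, 31, 33, 35, 37, 39}

Cosets: 0+H={0,2,4,6,8,10,12,14,16,18,20,22,24,26,28,30,32,34,36,38}; 1+H={1,3,5,7,9,11,13,15,17,19,21,23,25,27,29,31,33,35,37,39}


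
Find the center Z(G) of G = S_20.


Z(G) = {g ∈ G | gx = xg for all x ∈ G}
S_n is non-abelian for n ≥ 3; Z(S_20) is trivial

Z(S_20) = {e}


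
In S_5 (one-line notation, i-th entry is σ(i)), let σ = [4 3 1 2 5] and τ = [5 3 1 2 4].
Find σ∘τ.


σ∘τ: apply τ first, then σ
1 →τ 5 →σ 5
2 →τ 3 →σ 1
3 →τ 1 →σ 4
4 →τ 2 →σ 3
5 →τ 4 →σ 2

σ∘τ = [5 1 4 3 2]


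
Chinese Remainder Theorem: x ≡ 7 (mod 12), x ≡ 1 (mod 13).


m₁ = 12, m₂ = 13, gcd = 1, so CRT applies. M = m₁·m₂ = 156
Let M₁ = M/m₁ = 13, M₂ = M/m₂ = 12
Find y₁ ≡ M₁⁻¹ (mod m₁): 13⁻¹ ≡ 1 (mod 12)
Find y₂ ≡ M₂⁻¹ (mod m₂): 12⁻¹ ≡ 12 (mod 13)
x = a₁·M₁·y₁ + a₂·M₂·y₂ = 7·13·1 + 1·12·12 = 235
Reduce mod 156: x ≡ 79
Check: 79 mod 12 = 7 ✓, 79 mod 13 = 1 ✓

x ≡ 79 (mod 156)


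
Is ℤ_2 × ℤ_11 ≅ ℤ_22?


Comparing ℤ_2 × ℤ_11 and ℤ_22:
gcd(2,11) = 1, so ℤ_2 × ℤ_11 ≅ ℤ_22 (CRT)

Yes, ℤ_2 × ℤ_11 ≅ ℤ_22


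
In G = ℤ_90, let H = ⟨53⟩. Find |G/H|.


|⟨53⟩| = n / gcd(53, 90) = 90 / 1 = 90
H is normal (ℤ_90 is abelian).
|G/H| = |G| / |H| = 90 / 90 = 1

|G/H| = 1


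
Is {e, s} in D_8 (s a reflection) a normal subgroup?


H = {e, s} in D_8 (s a reflection)
r·s·r⁻¹ = sr⁻² ≠ s for n ≥ 3, so {e, s} is not closed under conjugation

No, not a normal subgroup


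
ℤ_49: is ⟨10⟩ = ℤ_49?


g generates ℤ_n iff gcd(g, n) = 1
gcd(10, 49) = 1
Since gcd = 1, 10 is a generator.

Yes, 10 generates ℤ_49


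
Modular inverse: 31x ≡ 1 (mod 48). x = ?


Use the extended Euclidean algorithm to write 1 = 31·s + 48·t; then s mod 48 is the inverse.
Euclidean algorithm:
  31 = 0·48 + 31
  48 = 1·31 + 17
  31 = 1·17 + 14
  17 = 1·14 + 3
  14 = 4·3 + 2
  3 = 1·2 + 1
  2 = 2·1 + 0
gcd(31,48) = 1
Back-substitution gives: 31·(-17) + 48·(11) = 1
So 31⁻¹ ≡ -17 ≡ 31 (mod 48)
Check: 31 × 31 = 961 ≡ 1 (mod 48) ✓

31⁻¹ ≡ 31 (mod 48)


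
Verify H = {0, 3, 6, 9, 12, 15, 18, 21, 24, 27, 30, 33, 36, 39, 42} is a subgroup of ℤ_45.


Subgroup test for H = {0, 3, 6, 9, 12, 15, 18, 21, 24, 27, 30, 33, 36, 39, 42} in (ℤ_45, +):
(1) 0 ∈ H? Yes
(2) Closure: for all a,b ∈ H, (a+b) mod 45 ∈ H? Yes
(3) Inverses: for all a ∈ H, -a mod 45 ∈ H? Yes

Yes, H is a subgroup of ℤ_45


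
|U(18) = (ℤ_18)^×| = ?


U(n) is the group of units mod n; |U(n)| = φ(n)
|U(18)| = φ(18) = 6

|U(18) = (ℤ_18)^×| = 6


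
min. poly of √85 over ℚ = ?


√85 satisfies x² - 85 = 0, irreducible over ℚ since 85 is squarefree

Minimal polynomial: x² - 85


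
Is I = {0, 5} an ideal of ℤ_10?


Check ideal conditions for I = {0, 5} in ℤ_10:
(1) I is an additive subgroup? Yes
(2) For r ∈ ℤ_10 and a ∈ I: r·a ∈ I? Yes

Yes, I is an ideal of ℤ_10


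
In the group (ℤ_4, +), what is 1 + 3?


Operation: addition mod 4
1 + 3 = (a + b) mod 4 with a = 1, b = 3

1 + 3 = 0


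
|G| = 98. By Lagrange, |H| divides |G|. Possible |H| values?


Lagrange's theorem: |H| divides |G|
|G| = 98
Divisors of 98: 1, 2, 7, 14, 49, 98

Possible subgroup orders: {1, 2, 7, 14, 49, 98}


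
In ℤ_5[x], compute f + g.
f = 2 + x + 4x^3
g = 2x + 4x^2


Add coefficients mod 5:
x^0: 2 + 0 = 2 (mod 5)
x^1: 1 + 2 = 3 (mod 5)
x^2: 0 + 4 = 4 (mod 5)
x^3: 4 + 0 = 4 (mod 5)
Result: 2 + 3x + 4x^2 + 4x^3

f + g = 2 + 3x + 4x^2 + 4x^3


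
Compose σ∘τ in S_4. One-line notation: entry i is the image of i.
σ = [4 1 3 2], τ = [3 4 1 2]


σ∘τ: apply τ first, then σ
1 →τ 3 →σ 3
2 →τ 4 →σ 2
3 →τ 1 →σ 4
4 →τ 2 →σ 1

σ∘τ = [3 2 4 1]


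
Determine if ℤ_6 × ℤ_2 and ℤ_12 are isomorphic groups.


Comparing ℤ_6 × ℤ_2 and ℤ_12:
gcd(6,2) = 2 ≠ 1. Max element order in ℤ_6×ℤ_2 is lcm(6,2) = 6 < 12, so it has no element of order 12

No, ℤ_6 × ℤ_2 ≇ ℤ_12


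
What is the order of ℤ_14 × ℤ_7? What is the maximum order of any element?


|ℤ_14 × ℤ_7| = 14 × 7 = 98
Max element order = lcm(14,7) = 14
Cyclic? No (gcd=7)

|ℤ_14×ℤ_7| = 98, max element order = 14


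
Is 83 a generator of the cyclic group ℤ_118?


g generates ℤ_n iff gcd(g, n) = 1
gcd(83, 118) = 1
Since gcd = 1, 83 is a generator.

Yes, 83 generates ℤ_118


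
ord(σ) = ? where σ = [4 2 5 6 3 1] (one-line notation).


Cycle decomposition: (1 4 6) (3 5)
Cycle lengths: 3, 2
Order = lcm(3, 2) = 6

ord(σ) = 6


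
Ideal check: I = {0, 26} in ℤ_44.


Check ideal conditions for I = {0, 26} in ℤ_44:
(1) I is an additive subgroup? No
(2) For r ∈ ℤ_44 and a ∈ I: r·a ∈ I? No  [counterexample: r=2, a=26, r·a mod 44 = 8 ∉ I]

No, I is not an ideal of ℤ_44


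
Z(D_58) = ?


Z(G) = {g ∈ G | gx = xg for all x ∈ G}
For even n, Z(D_n) = {e, r^(n/2)}: the 180° rotation r^29 commutes with every reflection and rotation

Z(D_58) = {e, r^29}


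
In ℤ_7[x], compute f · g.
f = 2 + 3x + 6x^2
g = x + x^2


Expand and collect like terms; reduce coefficients mod 7:
x^0: 2·0 = 0 ≡ 0 (mod 7)
x^1: 2·1 + 3·0 = 2 ≡ 2 (mod 7)
x^2: 2·1 + 3·1 + 6·0 = 5 ≡ 5 (mod 7)
x^3: 3·1 + 6·1 = 9 ≡ 2 (mod 7)
x^4: 6·1 = 6 ≡ 6 (mod 7)
Result: 2x + 5x^2 + 2x^3 + 6x^4

f · g = 2x + 5x^2 + 2x^3 + 6x^4


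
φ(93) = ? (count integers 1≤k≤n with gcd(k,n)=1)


Factor n: 93 = 3 × 31
φ(n) = n · ∏(1 - 1/p) over distinct primes p | n
φ(93) = 93 · (1 - 1/3) · (1 - 1/31) = 60

φ(93) = 60


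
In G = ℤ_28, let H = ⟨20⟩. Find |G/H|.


|⟨20⟩| = n / gcd(20, 28) = 28 / 4 = 7
H is normal (ℤ_28 is abelian).
|G/H| = |G| / |H| = 28 / 7 = 4

|G/H| = 4


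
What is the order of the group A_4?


|A_n| = n!/2 (even permutations)
|A_4| = 4!/2 = 24/2 = 12

|A_4| = 12


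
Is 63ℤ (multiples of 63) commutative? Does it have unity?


63ℤ is a commutative ring under +,× but has no multiplicative identity (1 ∉ 63ℤ); it has no zero divisors, but without unity it is not an integral domain
Commutative: Yes
Integral domain: No
Has unity: No

63ℤ (multiples of 63): Commutative=Yes, Unity=No


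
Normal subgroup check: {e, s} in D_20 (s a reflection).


H = {e, s} in D_20 (s a reflection)
r·s·r⁻¹ = sr⁻² ≠ s for n ≥ 3, so {e, s} is not closed under conjugation

No, not a normal subgroup


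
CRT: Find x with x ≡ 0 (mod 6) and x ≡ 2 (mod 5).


m₁ = 6, m₂ = 5, gcd = 1, so CRT applies. M = m₁·m₂ = 30
Let M₁ = M/m₁ = 5, M₂ = M/m₂ = 6
Find y₁ ≡ M₁⁻¹ (mod m₁): 5⁻¹ ≡ 5 (mod 6)
Find y₂ ≡ M₂⁻¹ (mod m₂): 6⁻¹ ≡ 1 (mod 5)
x = a₁·M₁·y₁ + a₂·M₂·y₂ = 0·5·5 + 2·6·1 = 12
Reduce mod 30: x ≡ 12
Check: 12 mod 6 = 0 ✓, 12 mod 5 = 2 ✓

x ≡ 12 (mod 30)


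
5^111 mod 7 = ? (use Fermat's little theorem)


Fermat's little theorem: if p is prime and gcd(a,p)=1, then a^(p-1) ≡ 1 (mod p)
p = 7 is prime, gcd(5,7) = 1
Reduce exponent: 111 mod 6 = 3
So 5^111 ≡ 5^3 (mod 7)
5^3 mod 7 = 6

5^111 ≡ 6 (mod 7)


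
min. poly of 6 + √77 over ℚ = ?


Let α = 6 + √77. Then α - 6 = √77, so (α - 6)² = 77, giving α² - 12α - 41 = 0. Degree 2 and α ∉ ℚ, so this is the minimal polynomial.

Minimal polynomial: x² - 12x - 41


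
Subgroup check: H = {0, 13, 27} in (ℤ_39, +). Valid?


Subgroup test for H = {0, 13, 27} in (ℤ_39, +):
(1) 0 ∈ H? Yes
(2) Closure: for all a,b ∈ H, (a+b) mod 39 ∈ H? No  [counterexample: 13 + 13 = 26 ∉ H]
(3) Inverses: for all a ∈ H, -a mod 39 ∈ H? No

No, H is not a subgroup of ℤ_39


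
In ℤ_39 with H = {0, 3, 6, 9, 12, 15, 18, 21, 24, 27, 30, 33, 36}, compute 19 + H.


19 + H = {19 + h (mod 39) : h ∈ H}
19+0=19, 19+3=22, 19+6=25, 19+9=28, 19+12=31, 19+15=34, 19+18=37, 19+21=1, 19+24=4, 19+27=7, 19+30=10, 19+33=13, 19+36=16
19 + H = {1, 4, 7, 10, 13, 16, 19, 22, 25, 28, 31, 34, 37} = 1 + H

19 + H = {1, 4, 7, 10, 13, 16, 19, 22, 25, 28, 31, 34, 37}


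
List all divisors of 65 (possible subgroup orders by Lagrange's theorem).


Lagrange's theorem: |H| divides |G|
|G| = 65
Divisors of 65: 1, 5, 13, 65

Possible subgroup orders: {1, 5, 13, 65}


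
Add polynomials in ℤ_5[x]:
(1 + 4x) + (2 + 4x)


Add coefficients mod 5:
x^0: 1 + 2 = 3 (mod 5)
x^1: 4 + 4 = 3 (mod 5)
Result: 3 + 3x

f + g = 3 + 3x


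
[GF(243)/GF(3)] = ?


GF(243) = GF(3^5), so the extension degree is 5

[GF(243)/GF(3)] = 5


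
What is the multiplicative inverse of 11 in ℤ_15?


Use the extended Euclidean algorithm to write 1 = 11·s + 15·t; then s mod 15 is the inverse.
Euclidean algorithm:
  11 = 0·15 + 11
  15 = 1·11 + 4
  11 = 2·4 + 3
  4 = 1·3 + 1
  3 = 3·1 + 0
gcd(11,15) = 1
Back-substitution gives: 11·(-4) + 15·(3) = 1
So 11⁻¹ ≡ -4 ≡ 11 (mod 15)
Check: 11 × 11 = 121 ≡ 1 (mod 15) ✓

11⁻¹ ≡ 11 (mod 15)


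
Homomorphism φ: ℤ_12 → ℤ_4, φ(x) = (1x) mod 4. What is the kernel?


Kernel = preimage of identity
ker(φ) = {x ∈ ℤ_12 : 1x ≡ 0 (mod 4)}. Since 4 | 12, φ is well-defined. The kernel is the cyclic subgroup ⟨4⟩ of ℤ_12 (order 3), i.e. {0, 4, 8}

ker(φ) = {0, 4, 8}


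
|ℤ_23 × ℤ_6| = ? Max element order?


|ℤ_23 × ℤ_6| = 23 × 6 = 138
Max element order = lcm(23,6) = 138
Cyclic? Yes (gcd=1)

|ℤ_23×ℤ_6| = 138, max element order = 138


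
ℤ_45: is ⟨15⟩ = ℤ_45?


g generates ℤ_n iff gcd(g, n) = 1
gcd(15, 45) = 15
Since gcd = 15 ≠ 1, ⟨15⟩ has order 3 < 45, so 15 is not a generator.

No, 15 does not generate ℤ_45


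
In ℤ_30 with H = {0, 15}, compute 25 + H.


25 + H = {25 + h (mod 30) : h ∈ H}
25+0=25, 25+15=10
25 + H = {10, 25} = 10 + H

25 + H = {10, 25}


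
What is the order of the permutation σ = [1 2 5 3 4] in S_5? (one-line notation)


Cycle decomposition: (3 5 4)
Cycle lengths: 3
Order = lcm(3) = 3

ord(σ) = 3


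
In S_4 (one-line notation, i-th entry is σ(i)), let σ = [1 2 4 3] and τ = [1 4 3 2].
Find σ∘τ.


σ∘τ: apply τ first, then σ
1 →τ 1 →σ 1
2 →τ 4 →σ 3
3 →τ 3 →σ 4
4 →τ 2 →σ 2

σ∘τ = [1 3 4 2]


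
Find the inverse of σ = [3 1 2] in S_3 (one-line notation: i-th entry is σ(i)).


To find σ⁻¹, swap domain and range:
σ(1) = 3 → σ⁻¹(3) = 1
σ(2) = 1 → σ⁻¹(1) = 2
σ(3) = 2 → σ⁻¹(2) = 3

σ⁻¹ = [2 3 1]


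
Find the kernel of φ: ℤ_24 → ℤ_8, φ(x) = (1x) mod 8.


Kernel = preimage of identity
ker(φ) = {x ∈ ℤ_24 : 1x ≡ 0 (mod 8)}. Since 8 | 24, φ is well-defined. The kernel is the cyclic subgroup ⟨8⟩ of ℤ_24 (order 3), i.e. {0, 8, 16}

ker(φ) = {0, 8, 16}


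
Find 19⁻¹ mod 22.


Use the extended Euclidean algorithm to write 1 = 19·s + 22·t; then s mod 22 is the inverse.
Euclidean algorithm:
  19 = 0·22 + 19
  22 = 1·19 + 3
  19 = 6·3 + 1
  3 = 3·1 + 0
gcd(19,22) = 1
Back-substitution gives: 19·(7) + 22·(-6) = 1
So 19⁻¹ ≡ 7 ≡ 7 (mod 22)
Check: 19 × 7 = 133 ≡ 1 (mod 22) ✓

19⁻¹ ≡ 7 (mod 22)


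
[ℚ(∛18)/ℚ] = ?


∛18 has minimal polynomial x³ - 18 (irreducible over ℚ since 18 is not a perfect cube)

[ℚ(∛18)/ℚ] = 3


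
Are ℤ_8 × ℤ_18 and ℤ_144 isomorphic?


Comparing ℤ_8 × ℤ_18 and ℤ_144:
gcd(8,18) = 2 ≠ 1. Max element order in ℤ_8×ℤ_18 is lcm(8,18) = 72 < 144, so it has no element of order 144

No, ℤ_8 × ℤ_18 ≇ ℤ_144


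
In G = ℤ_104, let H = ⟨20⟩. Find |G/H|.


|⟨20⟩| = n / gcd(20, 104) = 104 / 4 = 26
H is normal (ℤ_104 is abelian).
|G/H| = |G| / |H| = 104 / 26 = 4

|G/H| = 4


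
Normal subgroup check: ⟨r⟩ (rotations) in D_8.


H = ⟨r⟩ (rotations) in D_8
The rotation subgroup ⟨r⟩ has index 2 in D_8, so it is normal

Yes, normal subgroup


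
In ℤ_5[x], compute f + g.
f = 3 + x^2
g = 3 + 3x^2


Add coefficients mod 5:
x^0: 3 + 3 = 1 (mod 5)
x^1: 0 + 0 = 0 (mod 5)
x^2: 1 + 3 = 4 (mod 5)
Result: 1 + 4x^2

f + g = 1 + 4x^2


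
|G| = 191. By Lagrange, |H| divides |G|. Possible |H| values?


Lagrange's theorem: |H| divides |G|
|G| = 191
Divisors of 191: 1, 191

Possible subgroup orders: {1, 191}


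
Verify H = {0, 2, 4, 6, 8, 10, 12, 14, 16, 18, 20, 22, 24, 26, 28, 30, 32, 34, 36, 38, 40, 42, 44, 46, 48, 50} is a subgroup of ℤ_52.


Subgroup test for H = {0, 2, 4, 6, 8, 10, 12, 14, 16, 18, 20, 22, 24, 26, 28, 30, 32, 34, 36, 38, 40, 42, 44, 46, 48, 50} in (ℤ_52, +):
(1) 0 ∈ H? Yes
(2) Closure: for all a,b ∈ H, (a+b) mod 52 ∈ H? Yes
(3) Inverses: for all a ∈ H, -a mod 52 ∈ H? Yes

Yes, H is a subgroup of ℤ_52


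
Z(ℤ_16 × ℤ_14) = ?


Z(G) = {g ∈ G | gx = xg for all x ∈ G}
Direct product of abelian groups is abelian, so Z(G) = G

Z(ℤ_16 × ℤ_14) = ℤ_16 × ℤ_14


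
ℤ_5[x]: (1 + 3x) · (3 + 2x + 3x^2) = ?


Expand and collect like terms; reduce coefficients mod 5:
x^0: 1·3 = 3 ≡ 3 (mod 5)
x^1: 1·2 + 3·3 = 11 ≡ 1 (mod 5)
x^2: 1·3 + 3·2 = 9 ≡ 4 (mod 5)
x^3: 3·3 = 9 ≡ 4 (mod 5)
Result: 3 + x + 4x^2 + 4x^3

f · g = 3 + x + 4x^2 + 4x^3


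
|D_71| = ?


|D_n| = 2n (n rotations and n reflections)
|D_71| = 2×71 = 142

|D_71| = 142


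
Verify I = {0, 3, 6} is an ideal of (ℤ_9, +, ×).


Check ideal conditions for I = {0, 3, 6} in ℤ_9:
(1) I is an additive subgroup? Yes
(2) For r ∈ ℤ_9 and a ∈ I: r·a ∈ I? Yes

Yes, I is an ideal of ℤ_9


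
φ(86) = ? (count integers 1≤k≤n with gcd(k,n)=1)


Factor n: 86 = 2 × 43
φ(n) = n · ∏(1 - 1/p) over distinct primes p | n
φ(86) = 86 · (1 - 1/2) · (1 - 1/43) = 42

φ(86) = 42


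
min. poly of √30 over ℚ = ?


√30 satisfies x² - 30 = 0, irreducible over ℚ since 30 is squarefree

Minimal polynomial: x² - 30


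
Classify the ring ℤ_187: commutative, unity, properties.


ℤ_187 is a commutative ring with unity 1; 187 = 11×17 is composite, so 11·17 ≡ 0 gives zero divisors (not an integral domain)
Commutative: Yes
Integral domain: No
Has unity: Yes

ℤ_187: Commutative=Yes, Unity=Yes


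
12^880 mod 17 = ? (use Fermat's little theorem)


Fermat's little theorem: if p is prime and gcd(a,p)=1, then a^(p-1) ≡ 1 (mod p)
p = 17 is prime, gcd(12,17) = 1
Reduce exponent: 880 mod 16 = 0
So 12^880 ≡ 12^0 (mod 17)
12^0 = 1

12^880 ≡ 1 (mod 17)


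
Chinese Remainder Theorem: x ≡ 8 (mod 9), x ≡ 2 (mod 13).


m₁ = 9, m₂ = 13, gcd = 1, so CRT applies. M = m₁·m₂ = 117
Let M₁ = M/m₁ = 13, M₂ = M/m₂ = 9
Find y₁ ≡ M₁⁻¹ (mod m₁): 13⁻¹ ≡ 7 (mod 9)
Find y₂ ≡ M₂⁻¹ (mod m₂): 9⁻¹ ≡ 3 (mod 13)
x = a₁·M₁·y₁ + a₂·M₂·y₂ = 8·13·7 + 2·9·3 = 782
Reduce mod 117: x ≡ 80
Check: 80 mod 9 = 8 ✓, 80 mod 13 = 2 ✓

x ≡ 80 (mod 117)


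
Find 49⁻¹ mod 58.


Use the extended Euclidean algorithm to write 1 = 49·s + 58·t; then s mod 58 is the inverse.
Euclidean algorithm:
  49 = 0·58 + 49
  58 = 1·49 + 9
  49 = 5·9 + 4
  9 = 2·4 + 1
  4 = 4·1 + 0
gcd(49,58) = 1
Back-substitution gives: 49·(-13) + 58·(11) = 1
So 49⁻¹ ≡ -13 ≡ 45 (mod 58)
Check: 49 × 45 = 2205 ≡ 1 (mod 58) ✓

49⁻¹ ≡ 45 (mod 58)


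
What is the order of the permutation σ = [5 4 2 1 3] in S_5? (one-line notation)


Cycle decomposition: (1 5 3 2 4)
Cycle lengths: 5
Order = lcm(5) = 5

ord(σ) = 5


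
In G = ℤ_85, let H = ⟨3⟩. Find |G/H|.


|⟨3⟩| = n / gcd(3, 85) = 85 / 1 = 85
H is normal (ℤ_85 is abelian).
|G/H| = |G| / |H| = 85 / 85 = 1

|G/H| = 1


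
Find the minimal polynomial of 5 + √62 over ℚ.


Let α = 5 + √62. Then α - 5 = √62, so (α - 5)² = 62, giving α² - 10α - 37 = 0. Degree 2 and α ∉ ℚ, so this is the minimal polynomial.

Minimal polynomial: x² - 10x - 37


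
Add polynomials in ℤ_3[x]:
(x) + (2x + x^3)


Add coefficients mod 3:
x^0: 0 + 0 = 0 (mod 3)
x^1: 1 + 2 = 0 (mod 3)
x^2: 0 + 0 = 0 (mod 3)
x^3: 0 + 1 = 1 (mod 3)
Result: x^3

f + g = x^3


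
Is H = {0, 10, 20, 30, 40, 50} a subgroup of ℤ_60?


Subgroup test for H = {0, 10, 20, 30, 40, 50} in (ℤ_60, +):
(1) 0 ∈ H? Yes
(2) Closure: for all a,b ∈ H, (a+b) mod 60 ∈ H? Yes
(3) Inverses: for all a ∈ H, -a mod 60 ∈ H? Yes

Yes, H is a subgroup of ℤ_60


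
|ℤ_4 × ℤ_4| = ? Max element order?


|ℤ_4 × ℤ_4| = 4 × 4 = 16
Max element order = lcm(4,4) = 4
Cyclic? No (gcd=4)

|ℤ_4×ℤ_4| = 16, max element order = 4


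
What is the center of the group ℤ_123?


Z(G) = {g ∈ G | gx = xg for all x ∈ G}
ℤ_123 is abelian, so Z(G) = G

Z(ℤ_123) = ℤ_123


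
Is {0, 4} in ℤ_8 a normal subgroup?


H = {0, 4} in ℤ_8
ℤ_8 is abelian; every subgroup of an abelian group is normal

Yes, normal subgroup


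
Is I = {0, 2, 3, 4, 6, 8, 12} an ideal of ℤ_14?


Check ideal conditions for I = {0, 2, 3, 4, 6, 8, 12} in ℤ_14:
(1) I is an additive subgroup? No
(2) For r ∈ ℤ_14 and a ∈ I: r·a ∈ I? No  [counterexample: r=2, a=12, r·a mod 14 = 10 ∉ I]

No, I is not an ideal of ℤ_14


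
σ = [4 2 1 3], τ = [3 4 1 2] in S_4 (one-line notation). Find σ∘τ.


σ∘τ: apply τ first, then σ
1 →τ 3 →σ 1
2 →τ 4 →σ 3
3 →τ 1 →σ 4
4 →τ 2 →σ 2

σ∘τ = [1 3 4 2]


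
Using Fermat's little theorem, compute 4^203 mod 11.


Fermat's little theorem: if p is prime and gcd(a,p)=1, then a^(p-1) ≡ 1 (mod p)
p = 11 is prime, gcd(4,11) = 1
Reduce exponent: 203 mod 10 = 3
So 4^203 ≡ 4^3 (mod 11)
4^3 mod 11 = 9

4^203 ≡ 9 (mod 11)


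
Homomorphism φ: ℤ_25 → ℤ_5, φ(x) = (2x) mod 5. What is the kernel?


Kernel = preimage of identity
ker(φ) = {x ∈ ℤ_25 : 2x ≡ 0 (mod 5)}. Since 5 | 25, φ is well-defined. The kernel is the cyclic subgroup ⟨5⟩ of ℤ_25 (order 5), i.e. {0, 5, 10, 15, 20}

ker(φ) = {0, 5, 10, 15, 20}


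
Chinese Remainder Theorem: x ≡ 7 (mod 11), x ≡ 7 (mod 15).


m₁ = 11, m₂ = 15, gcd = 1, so CRT applies. M = m₁·m₂ = 165
Let M₁ = M/m₁ = 15, M₂ = M/m₂ = 11
Find y₁ ≡ M₁⁻¹ (mod m₁): 15⁻¹ ≡ 3 (mod 11)
Find y₂ ≡ M₂⁻¹ (mod m₂): 11⁻¹ ≡ 11 (mod 15)
x = a₁·M₁·y₁ + a₂·M₂·y₂ = 7·15·3 + 7·11·11 = 1162
Reduce mod 165: x ≡ 7
Check: 7 mod 11 = 7 ✓, 7 mod 15 = 7 ✓

x ≡ 7 (mod 165)


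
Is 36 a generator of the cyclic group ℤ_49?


g generates ℤ_n iff gcd(g, n) = 1
gcd(36, 49) = 1
Since gcd = 1, 36 is a generator.

Yes, 36 generates ℤ_49


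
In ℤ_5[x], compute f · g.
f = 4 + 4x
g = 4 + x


Expand and collect like terms; reduce coefficients mod 5:
x^0: 4·4 = 16 ≡ 1 (mod 5)
x^1: 4·1 + 4·4 = 20 ≡ 0 (mod 5)
x^2: 4·1 = 4 ≡ 4 (mod 5)
Result: 1 + 4x^2

f · g = 1 + 4x^2


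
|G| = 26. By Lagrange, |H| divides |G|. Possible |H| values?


Lagrange's theorem: |H| divides |G|
|G| = 26
Divisors of 26: 1, 2, 13, 26

Possible subgroup orders: {1, 2, 13, 26}


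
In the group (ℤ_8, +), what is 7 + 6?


Operation: addition mod 8
7 + 6 = (a + b) mod 8 with a = 7, b = 6

7 + 6 = 5


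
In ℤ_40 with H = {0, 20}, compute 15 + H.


15 + H = {15 + h (mod 40) : h ∈ H}
15+0=15, 15+20=35

15 + H = {15, 35}


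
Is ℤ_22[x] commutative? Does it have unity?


ℤ_22 has zero divisors (2·11 ≡ 0), and these lift to constant zero divisors in ℤ_22[x]; so not an integral domain
Commutative: Yes
Integral domain: No
Has unity: Yes

ℤ_22[x]: Commutative=Yes, Unity=Yes


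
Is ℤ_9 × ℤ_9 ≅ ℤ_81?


Comparing ℤ_9 × ℤ_9 and ℤ_81:
gcd(9,9) = 9 ≠ 1. Max element order in ℤ_9×ℤ_9 is lcm(9,9) = 9 < 81, so it has no element of order 81

No, ℤ_9 × ℤ_9 ≇ ℤ_81


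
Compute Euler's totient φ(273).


Factor n: 273 = 3 × 7 × 13
φ(n) = n · ∏(1 - 1/p) over distinct primes p | n
φ(273) = 273 · (1 - 1/3) · (1 - 1/7) · (1 - 1/13) = 144

φ(273) = 144


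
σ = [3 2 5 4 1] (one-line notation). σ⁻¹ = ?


To find σ⁻¹, swap domain and range:
σ(1) = 3 → σ⁻¹(3) = 1
σ(2) = 2 → σ⁻¹(2) = 2
σ(3) = 5 → σ⁻¹(5) = 3
σ(4) = 4 → σ⁻¹(4) = 4
σ(5) = 1 → σ⁻¹(1) = 5

σ⁻¹ = [5 2 1 4 3]


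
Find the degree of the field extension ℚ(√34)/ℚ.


√34 has minimal polynomial x² - 34 (irreducible over ℚ since 34 is squarefree)

[ℚ(√34)/ℚ] = 2


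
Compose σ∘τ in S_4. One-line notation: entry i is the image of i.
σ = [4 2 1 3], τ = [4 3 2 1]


σ∘τ: apply τ first, then σ
1 →τ 4 →σ 3
2 →τ 3 →σ 1
3 →τ 2 →σ 2
4 →τ 1 →σ 4

σ∘τ = [3 1 2 4]


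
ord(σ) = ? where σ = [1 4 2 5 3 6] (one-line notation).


Cycle decomposition: (2 4 5 3)
Cycle lengths: 4
Order = lcm(4) = 4

ord(σ) = 4


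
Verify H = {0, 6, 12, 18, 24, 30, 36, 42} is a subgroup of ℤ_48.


Subgroup test for H = {0, 6, 12, 18, 24, 30, 36, 42} in (ℤ_48, +):
(1) 0 ∈ H? Yes
(2) Closure: for all a,b ∈ H, (a+b) mod 48 ∈ H? Yes
(3) Inverses: for all a ∈ H, -a mod 48 ∈ H? Yes

Yes, H is a subgroup of ℤ_48


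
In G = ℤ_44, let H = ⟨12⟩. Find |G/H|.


|⟨12⟩| = n / gcd(12, 44) = 44 / 4 = 11
H is normal (ℤ_44 is abelian).
|G/H| = |G| / |H| = 44 / 11 = 4

|G/H| = 4


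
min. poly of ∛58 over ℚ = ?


∛58 satisfies x³ - 58 = 0, irreducible over ℚ (no rational root; 58 is not a perfect cube)

Minimal polynomial: x³ - 58


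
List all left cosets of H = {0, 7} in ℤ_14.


H = {0, 7}, |H| = 2
Number of cosets = |G|/|H| = 14/2 = 7
0 + H = {0, 7}
1 + H = {1, 8}
2 + H = {2, 9}
3 + H = {3, 10}
4 + H = {4, 11}
5 + H = {5, 12}
6 + H = {6, 13}

Cosets: 0+H={0,7}; 1+H={1,8}; 2+H={2,9}; 3+H={3,10}; 4+H={4,11}; 5+H={5,12}; 6+H={6,13}


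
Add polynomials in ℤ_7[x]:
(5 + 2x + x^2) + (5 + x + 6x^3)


Add coefficients mod 7:
x^0: 5 + 5 = 3 (mod 7)
x^1: 2 + 1 = 3 (mod 7)
x^2: 1 + 0 = 1 (mod 7)
x^3: 0 + 6 = 6 (mod 7)
Result: 3 + 3x + x^2 + 6x^3

f + g = 3 + 3x + x^2 + 6x^3


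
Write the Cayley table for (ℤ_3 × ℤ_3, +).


Elements: {(0,0), (0,1), (0,2), (1,0), (1,1), (1,2), (2,0), (2,1), (2,2)}
Operation: componentwise addition mod (3, 3)
Entry (a, b) = ((a₁+b₁) mod 3, (a₂+b₂) mod 3)

Cayley table:
      | (0,0) | (0,1) | (0,2) | (1,0) | (1,1) | (1,2) | (2,0) | (2,1) | (2,2)
(0,0) | (0,0) | (0,1) | (0,2) | (1,0) | (1,1) | (1,2) | (2,0) | (2,1) | (2,2)
(0,1) | (0,1) | (0,2) | (0,0) | (1,1) | (1,2) | (1,0) | (2,1) | (2,2) | (2,0)
(0,2) | (0,2) | (0,0) | (0,1) | (1,2) | (1,0) | (1,1) | (2,2) | (2,0) | (2,1)
(1,0) | (1,0) | (1,1) | (1,2) | (2,0) | (2,1) | (2,2) | (0,0) | (0,1) | (0,2)
(1,1) | (1,1) | (1,2) | (1,0) | (2,1) | (2,2) | (2,0) | (0,1) | (0,2) | (0,0)
(1,2) | (1,2) | (1,0) | (1,1) | (2,2) | (2,0) | (2,1) | (0,2) | (0,0) | (0,1)
(2,0) | (2,0) | (2,1) | (2,2) | (0,0) | (0,1) | (0,2) | (1,0) | (1,1) | (1,2)
(2,1) | (2,1) | (2,2) | (2,0) | (0,1) | (0,2) | (0,0) | (1,1) | (1,2) | (1,0)
(2,2) | (2,2) | (2,0) | (2,1) | (0,2) | (0,0) | (0,1) | (1,2) | (1,0) | (1,1)


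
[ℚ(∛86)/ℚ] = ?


∛86 has minimal polynomial x³ - 86 (irreducible over ℚ since 86 is not a perfect cube)

[ℚ(∛86)/ℚ] = 3


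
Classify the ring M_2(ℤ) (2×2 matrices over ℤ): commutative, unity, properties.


Matrix multiplication is non-commutative for n ≥ 2; the identity matrix I is the unity; singular matrices give zero divisors, so not an integral domain
Commutative: No
Integral domain: No
Has unity: Yes

M_2(ℤ) (2×2 matrices over ℤ): Commutative=No, Unity=Yes


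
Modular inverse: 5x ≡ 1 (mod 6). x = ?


Use the extended Euclidean algorithm to write 1 = 5·s + 6·t; then s mod 6 is the inverse.
Euclidean algorithm:
  5 = 0·6 + 5
  6 = 1·5 + 1
  5 = 5·1 + 0
gcd(5,6) = 1
Back-substitution gives: 5·(-1) + 6·(1) = 1
So 5⁻¹ ≡ -1 ≡ 5 (mod 6)
Check: 5 × 5 = 25 ≡ 1 (mod 6) ✓

5⁻¹ ≡ 5 (mod 6)


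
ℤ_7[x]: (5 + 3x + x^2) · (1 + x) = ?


Expand and collect like terms; reduce coefficients mod 7:
x^0: 5·1 = 5 ≡ 5 (mod 7)
x^1: 5·1 + 3·1 = 8 ≡ 1 (mod 7)
x^2: 3·1 + 1·1 = 4 ≡ 4 (mod 7)
x^3: 1·1 = 1 ≡ 1 (mod 7)
Result: 5 + x + 4x^2 + x^3

f · g = 5 + x + 4x^2 + x^3


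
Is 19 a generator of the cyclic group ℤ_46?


g generates ℤ_n iff gcd(g, n) = 1
gcd(19, 46) = 1
Since gcd = 1, 19 is a generator.

Yes, 19 generates ℤ_46


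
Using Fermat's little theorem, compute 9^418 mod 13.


Fermat's little theorem: if p is prime and gcd(a,p)=1, then a^(p-1) ≡ 1 (mod p)
p = 13 is prime, gcd(9,13) = 1
Reduce exponent: 418 mod 12 = 10
So 9^418 ≡ 9^10 (mod 13)
9^10 mod 13 = 9

9^418 ≡ 9 (mod 13)


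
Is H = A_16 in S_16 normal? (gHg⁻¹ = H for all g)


H = A_16 in S_16
A_16 has index 2 in S_16, and every subgroup of index 2 is normal

Yes, normal subgroup


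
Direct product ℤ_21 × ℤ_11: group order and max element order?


|ℤ_21 × ℤ_11| = 21 × 11 = 231
Max element order = lcm(21,11) = 231
Cyclic? Yes (gcd=1)

|ℤ_21×ℤ_11| = 231, max element order = 231


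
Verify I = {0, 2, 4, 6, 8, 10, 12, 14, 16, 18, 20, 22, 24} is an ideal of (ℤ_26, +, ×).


Check ideal conditions for I = {0, 2, 4, 6, 8, 10, 12, 14, 16, 18, 20, 22, 24} in ℤ_26:
(1) I is an additive subgroup? Yes
(2) For r ∈ ℤ_26 and a ∈ I: r·a ∈ I? Yes

Yes, I is an ideal of ℤ_26


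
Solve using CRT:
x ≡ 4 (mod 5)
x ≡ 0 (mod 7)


m₁ = 5, m₂ = 7, gcd = 1, so CRT applies. M = m₁·m₂ = 35
Let M₁ = M/m₁ = 7, M₂ = M/m₂ = 5
Find y₁ ≡ M₁⁻¹ (mod m₁): 7⁻¹ ≡ 3 (mod 5)
Find y₂ ≡ M₂⁻¹ (mod m₂): 5⁻¹ ≡ 3 (mod 7)
x = a₁·M₁·y₁ + a₂·M₂·y₂ = 4·7·3 + 0·5·3 = 84
Reduce mod 35: x ≡ 14
Check: 14 mod 5 = 4 ✓, 14 mod 7 = 0 ✓

x ≡ 14 (mod 35)


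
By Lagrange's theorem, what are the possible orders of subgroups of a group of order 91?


Lagrange's theorem: |H| divides |G|
|G| = 91
Divisors of 91: 1, 7, 13, 91

Possible subgroup orders: {1, 7, 13, 91}


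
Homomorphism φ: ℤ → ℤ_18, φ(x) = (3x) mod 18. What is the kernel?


Kernel = preimage of identity
ker(φ) = {x ∈ ℤ : 3x ≡ 0 (mod 18)}. gcd(3,18) = 3, so 3x ≡ 0 (mod 18) ⟺ x ≡ 0 (mod 18/3 = 6). Hence ker(φ) = 6ℤ

ker(φ) = 6ℤ


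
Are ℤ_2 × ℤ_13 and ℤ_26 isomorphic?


Comparing ℤ_2 × ℤ_13 and ℤ_26:
gcd(2,13) = 1, so ℤ_2 × ℤ_13 ≅ ℤ_26 (CRT)

Yes, ℤ_2 × ℤ_13 ≅ ℤ_26


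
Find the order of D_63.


|D_n| = 2n (n rotations and n reflections)
|D_63| = 2×63 = 126

|D_63| = 126


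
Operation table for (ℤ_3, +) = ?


Elements: {0, 1, 2}
Operation: addition mod 3
Entry (a, b) = (a + b) mod 3

Cayley table:
  | 0 | 1 | 2
0 | 0 | 1 | 2
1 | 1 | 2 | 0
2 | 2 | 0 | 1


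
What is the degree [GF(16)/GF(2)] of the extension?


GF(16) = GF(2^4), so the extension degree is 4

[GF(16)/GF(2)] = 4


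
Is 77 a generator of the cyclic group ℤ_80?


g generates ℤ_n iff gcd(g, n) = 1
gcd(77, 80) = 1
Since gcd = 1, 77 is a generator.

Yes, 77 generates ℤ_80


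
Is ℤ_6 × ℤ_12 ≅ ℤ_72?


Comparing ℤ_6 × ℤ_12 and ℤ_72:
gcd(6,12) = 6 ≠ 1. Max element order in ℤ_6×ℤ_12 is lcm(6,12) = 12 < 72, so it has no element of order 72

No, ℤ_6 × ℤ_12 ≇ ℤ_72


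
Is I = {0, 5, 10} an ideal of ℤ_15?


Check ideal conditions for I = {0, 5, 10} in ℤ_15:
(1) I is an additive subgroup? Yes
(2) For r ∈ ℤ_15 and a ∈ I: r·a ∈ I? Yes

Yes, I is an ideal of ℤ_15


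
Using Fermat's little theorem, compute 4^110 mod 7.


Fermat's little theorem: if p is prime and gcd(a,p)=1, then a^(p-1) ≡ 1 (mod p)
p = 7 is prime, gcd(4,7) = 1
Reduce exponent: 110 mod 6 = 2
So 4^110 ≡ 4^2 (mod 7)
4^2 mod 7 = 2

4^110 ≡ 2 (mod 7)


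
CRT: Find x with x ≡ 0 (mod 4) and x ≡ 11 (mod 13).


m₁ = 4, m₂ = 13, gcd = 1, so CRT applies. M = m₁·m₂ = 52
Let M₁ = M/m₁ = 13, M₂ = M/m₂ = 4
Find y₁ ≡ M₁⁻¹ (mod m₁): 13⁻¹ ≡ 1 (mod 4)
Find y₂ ≡ M₂⁻¹ (mod m₂): 4⁻¹ ≡ 10 (mod 13)
x = a₁·M₁·y₁ + a₂·M₂·y₂ = 0·13·1 + 11·4·10 = 440
Reduce mod 52: x ≡ 24
Check: 24 mod 4 = 0 ✓, 24 mod 13 = 11 ✓

x ≡ 24 (mod 52)


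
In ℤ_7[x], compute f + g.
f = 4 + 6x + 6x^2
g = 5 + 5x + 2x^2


Add coefficients mod 7:
x^0: 4 + 5 = 2 (mod 7)
x^1: 6 + 5 = 4 (mod 7)
x^2: 6 + 2 = 1 (mod 7)
Result: 2 + 4x + x^2

f + g = 2 + 4x + x^2


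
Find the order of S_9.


|S_n| = n! (number of permutations of n symbols)
|S_9| = 9! = 362880

|S_9| = 362880
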